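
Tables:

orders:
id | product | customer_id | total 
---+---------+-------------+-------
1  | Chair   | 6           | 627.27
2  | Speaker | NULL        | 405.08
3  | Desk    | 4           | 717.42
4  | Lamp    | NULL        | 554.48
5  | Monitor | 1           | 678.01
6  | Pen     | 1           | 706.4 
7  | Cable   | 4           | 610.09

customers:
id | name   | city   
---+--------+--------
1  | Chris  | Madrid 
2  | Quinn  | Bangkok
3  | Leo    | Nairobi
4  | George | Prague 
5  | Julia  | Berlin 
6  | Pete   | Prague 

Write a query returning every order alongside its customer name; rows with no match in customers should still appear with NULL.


LEFT JOIN keeps every row from orders (the left table); where customer_id has no match in customers, the customer columns become NULL. Walk through each order:
  - order 1 (Chair): customer_id=6 -> matches Pete
  - order 2 (Speaker): customer_id=NULL, no match -> kept with NULL
  - order 3 (Desk): customer_id=4 -> matches George
  - order 4 (Lamp): customer_id=NULL, no match -> kept with NULL
  - order 5 (Monitor): customer_id=1 -> matches Chris
  - order 6 (Pen): customer_id=1 -> matches Chris
  - order 7 (Cable): customer_id=4 -> matches George
All 7 rows appear; 2 have NULL customer.

SQL:
SELECT a.product, b.name AS customer
FROM orders a
LEFT JOIN customers b ON a.customer_id = b.id

Result:
product | customer
--------+---------
Chair   | Pete    
Speaker | NULL    
Desk    | George  
Lamp    | NULL    
Monitor | Chris   
Pen     | Chris   
Cable   | George  


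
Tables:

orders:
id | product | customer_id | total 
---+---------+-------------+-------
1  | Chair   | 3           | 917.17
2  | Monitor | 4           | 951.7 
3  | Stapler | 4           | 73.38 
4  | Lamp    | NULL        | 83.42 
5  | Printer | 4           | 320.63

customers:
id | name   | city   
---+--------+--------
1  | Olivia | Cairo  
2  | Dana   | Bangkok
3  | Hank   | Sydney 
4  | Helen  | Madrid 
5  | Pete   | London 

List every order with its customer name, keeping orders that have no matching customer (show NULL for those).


LEFT JOIN keeps every row from orders (the left table); where customer_id has no match in customers, the customer columns become NULL. Walk through each order:
  - order 1 (Chair): customer_id=3 -> matches Hank
  - order 2 (Monitor): customer_id=4 -> matches Helen
  - order 3 (Stapler): customer_id=4 -> matches Helen
  - order 4 (Lamp): customer_id=NULL, no match -> kept with NULL
  - order 5 (Printer): customer_id=4 -> matches Helen
All 5 rows appear; 1 has NULL customer.

SQL:
SELECT a.product, b.name AS customer
FROM orders a
LEFT JOIN customers b ON a.customer_id = b.id

Result:
product | customer
--------+---------
Chair   | Hank    
Monitor | Helen   
Stapler | Helen   
Lamp    | NULL    
Printer | Helen   


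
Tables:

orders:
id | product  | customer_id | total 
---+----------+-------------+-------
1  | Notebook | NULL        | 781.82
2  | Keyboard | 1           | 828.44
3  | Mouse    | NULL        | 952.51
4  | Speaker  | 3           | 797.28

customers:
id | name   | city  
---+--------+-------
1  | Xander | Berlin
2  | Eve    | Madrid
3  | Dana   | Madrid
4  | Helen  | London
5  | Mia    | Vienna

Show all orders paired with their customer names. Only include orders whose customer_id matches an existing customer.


INNER JOIN keeps only orders rows whose customer_id matches an id in customers. Walk through each order:
  - order 1 (Notebook): customer_id=NULL, no match -> dropped
  - order 2 (Keyboard): customer_id=1 -> matches Xander
  - order 3 (Mouse): customer_id=NULL, no match -> dropped
  - order 4 (Speaker): customer_id=3 -> matches Dana
So 2 of 4 rows are dropped.

SQL:
SELECT a.product, b.name AS customer
FROM orders a
INNER JOIN customers b ON a.customer_id = b.id

Result:
product  | customer
---------+---------
Keyboard | Xander  
Speaker  | Dana    


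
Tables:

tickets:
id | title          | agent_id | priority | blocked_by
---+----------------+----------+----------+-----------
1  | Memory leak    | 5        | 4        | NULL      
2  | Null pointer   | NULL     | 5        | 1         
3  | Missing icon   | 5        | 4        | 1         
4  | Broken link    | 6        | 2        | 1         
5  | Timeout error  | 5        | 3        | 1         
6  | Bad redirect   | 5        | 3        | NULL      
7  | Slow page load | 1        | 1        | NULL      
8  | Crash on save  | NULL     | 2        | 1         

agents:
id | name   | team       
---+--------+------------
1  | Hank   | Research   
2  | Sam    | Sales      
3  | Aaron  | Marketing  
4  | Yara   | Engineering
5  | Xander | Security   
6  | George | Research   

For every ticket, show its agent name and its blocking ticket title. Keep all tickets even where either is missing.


Two LEFT JOINs from the same base table tickets: one to agents via agent_id, one to tickets itself via blocked_by. Both are LEFT so every ticket is preserved.
Match against agents:
  - ticket 1 (Memory leak): agent_id=5 -> matches Xander
  - ticket 2 (Null pointer): agent_id=NULL, no match -> kept with NULL
  - ticket 3 (Missing icon): agent_id=5 -> matches Xander
  - ticket 4 (Broken link): agent_id=6 -> matches George
  - ticket 5 (Timeout error): agent_id=5 -> matches Xander
  - ticket 6 (Bad redirect): agent_id=5 -> matches Xander
  - ticket 7 (Slow page load): agent_id=1 -> matches Hank
  - ticket 8 (Crash on save): agent_id=NULL, no match -> kept with NULL
Match against tickets (self):
  - ticket 1 (Memory leak): blocked_by=NULL -> NULL
  - ticket 2 (Null pointer): blocked_by=1 -> Memory leak
  - ticket 3 (Missing icon): blocked_by=1 -> Memory leak
  - ticket 4 (Broken link): blocked_by=1 -> Memory leak
  - ticket 5 (Timeout error): blocked_by=1 -> Memory leak
  - ticket 6 (Bad redirect): blocked_by=NULL -> NULL
  - ticket 7 (Slow page load): blocked_by=NULL -> NULL
  - ticket 8 (Crash on save): blocked_by=1 -> Memory leak

SQL:
SELECT a.title, b.name AS agent, c.title AS blocked_by
FROM tickets a
LEFT JOIN agents b ON a.agent_id = b.id
LEFT JOIN tickets c ON a.blocked_by = c.id

Result:
title          | agent  | blocked_by 
---------------+--------+------------
Memory leak    | Xander | NULL       
Null pointer   | NULL   | Memory leak
Missing icon   | Xander | Memory leak
Broken link    | George | Memory leak
Timeout error  | Xander | Memory leak
Bad redirect   | Xander | NULL       
Slow page load | Hank   | NULL       
Crash on save  | NULL   | Memory leak


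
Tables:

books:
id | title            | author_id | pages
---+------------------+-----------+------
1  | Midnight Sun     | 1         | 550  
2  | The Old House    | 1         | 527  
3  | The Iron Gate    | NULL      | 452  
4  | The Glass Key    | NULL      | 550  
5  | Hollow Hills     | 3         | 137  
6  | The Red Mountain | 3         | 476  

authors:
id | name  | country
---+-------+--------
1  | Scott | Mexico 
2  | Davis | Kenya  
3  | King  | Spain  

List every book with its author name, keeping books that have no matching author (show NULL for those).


LEFT JOIN keeps every row from books (the left table); where author_id has no match in authors, the author columns become NULL. Walk through each book:
  - book 1 (Midnight Sun): author_id=1 -> matches Scott
  - book 2 (The Old House): author_id=1 -> matches Scott
  - book 3 (The Iron Gate): author_id=NULL, no match -> kept with NULL
  - book 4 (The Glass Key): author_id=NULL, no match -> kept with NULL
  - book 5 (Hollow Hills): author_id=3 -> matches King
  - book 6 (The Red Mountain): author_id=3 -> matches King
All 6 rows appear; 2 have NULL author.

SQL:
SELECT a.title, b.name AS author
FROM books a
LEFT JOIN authors b ON a.author_id = b.id

Result:
title            | author
-----------------+-------
Midnight Sun     | Scott 
The Old House    | Scott 
The Iron Gate    | NULL  
The Glass Key    | NULL  
Hollow Hills     | King  
The Red Mountain | King  


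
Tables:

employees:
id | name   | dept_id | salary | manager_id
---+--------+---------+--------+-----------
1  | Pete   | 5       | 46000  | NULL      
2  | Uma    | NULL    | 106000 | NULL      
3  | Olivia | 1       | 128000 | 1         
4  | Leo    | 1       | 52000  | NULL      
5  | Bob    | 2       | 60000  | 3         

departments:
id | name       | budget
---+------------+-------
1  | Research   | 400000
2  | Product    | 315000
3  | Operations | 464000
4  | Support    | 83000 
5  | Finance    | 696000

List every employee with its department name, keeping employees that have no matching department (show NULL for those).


LEFT JOIN keeps every row from employees (the left table); where dept_id has no match in departments, the department columns become NULL. Walk through each employee:
  - employee 1 (Pete): dept_id=5 -> matches Finance
  - employee 2 (Uma): dept_id=NULL, no match -> kept with NULL
  - employee 3 (Olivia): dept_id=1 -> matches Research
  - employee 4 (Leo): dept_id=1 -> matches Research
  - employee 5 (Bob): dept_id=2 -> matches Product
All 5 rows appear; 1 has NULL department.

SQL:
SELECT a.name, b.name AS department
FROM employees a
LEFT JOIN departments b ON a.dept_id = b.id

Result:
name   | department
-------+-----------
Pete   | Finance   
Uma    | NULL      
Olivia | Research  
Leo    | Research  
Bob    | Product   


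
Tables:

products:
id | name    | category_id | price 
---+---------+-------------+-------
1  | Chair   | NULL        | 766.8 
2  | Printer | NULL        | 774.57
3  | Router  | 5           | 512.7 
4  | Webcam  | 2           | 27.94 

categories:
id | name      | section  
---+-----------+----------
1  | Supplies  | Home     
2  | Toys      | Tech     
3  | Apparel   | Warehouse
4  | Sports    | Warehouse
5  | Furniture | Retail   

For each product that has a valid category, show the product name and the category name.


INNER JOIN keeps only products rows whose category_id matches an id in categories. Walk through each product:
  - product 1 (Chair): category_id=NULL, no match -> dropped
  - product 2 (Printer): category_id=NULL, no match -> dropped
  - product 3 (Router): category_id=5 -> matches Furniture
  - product 4 (Webcam): category_id=2 -> matches Toys
So 2 of 4 rows are dropped.

SQL:
SELECT a.name, b.name AS category
FROM products a
INNER JOIN categories b ON a.category_id = b.id

Result:
name   | category 
-------+----------
Router | Furniture
Webcam | Toys     


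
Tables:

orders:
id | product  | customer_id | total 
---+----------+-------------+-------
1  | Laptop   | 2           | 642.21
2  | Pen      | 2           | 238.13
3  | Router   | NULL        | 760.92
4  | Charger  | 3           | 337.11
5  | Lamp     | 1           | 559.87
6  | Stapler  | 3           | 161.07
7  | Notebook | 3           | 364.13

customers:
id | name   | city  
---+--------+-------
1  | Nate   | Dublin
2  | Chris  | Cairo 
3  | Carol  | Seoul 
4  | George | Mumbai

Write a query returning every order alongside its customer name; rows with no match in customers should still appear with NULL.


LEFT JOIN keeps every row from orders (the left table); where customer_id has no match in customers, the customer columns become NULL. Walk through each order:
  - order 1 (Laptop): customer_id=2 -> matches Chris
  - order 2 (Pen): customer_id=2 -> matches Chris
  - order 3 (Router): customer_id=NULL, no match -> kept with NULL
  - order 4 (Charger): customer_id=3 -> matches Carol
  - order 5 (Lamp): customer_id=1 -> matches Nate
  - order 6 (Stapler): customer_id=3 -> matches Carol
  - order 7 (Notebook): customer_id=3 -> matches Carol
All 7 rows appear; 1 has NULL customer.

SQL:
SELECT a.product, b.name AS customer
FROM orders a
LEFT JOIN customers b ON a.customer_id = b.id

Result:
product  | customer
---------+---------
Laptop   | Chris   
Pen      | Chris   
Router   | NULL    
Charger  | Carol   
Lamp     | Nate    
Stapler  | Carol   
Notebook | Carol   


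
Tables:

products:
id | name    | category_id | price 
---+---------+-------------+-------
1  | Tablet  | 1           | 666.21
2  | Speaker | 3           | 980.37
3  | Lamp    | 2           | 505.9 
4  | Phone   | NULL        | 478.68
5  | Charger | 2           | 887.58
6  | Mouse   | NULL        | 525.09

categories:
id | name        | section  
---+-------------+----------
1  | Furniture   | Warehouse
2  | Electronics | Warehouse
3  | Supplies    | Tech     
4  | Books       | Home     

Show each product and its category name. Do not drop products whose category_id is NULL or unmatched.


LEFT JOIN keeps every row from products (the left table); where category_id has no match in categories, the category columns become NULL. Walk through each product:
  - product 1 (Tablet): category_id=1 -> matches Furniture
  - product 2 (Speaker): category_id=3 -> matches Supplies
  - product 3 (Lamp): category_id=2 -> matches Electronics
  - product 4 (Phone): category_id=NULL, no match -> kept with NULL
  - product 5 (Charger): category_id=2 -> matches Electronics
  - product 6 (Mouse): category_id=NULL, no match -> kept with NULL
All 6 rows appear; 2 have NULL category.

SQL:
SELECT a.name, b.name AS category
FROM products a
LEFT JOIN categories b ON a.category_id = b.id

Result:
name    | category   
--------+------------
Tablet  | Furniture  
Speaker | Supplies   
Lamp    | Electronics
Phone   | NULL       
Charger | Electronics
Mouse   | NULL       


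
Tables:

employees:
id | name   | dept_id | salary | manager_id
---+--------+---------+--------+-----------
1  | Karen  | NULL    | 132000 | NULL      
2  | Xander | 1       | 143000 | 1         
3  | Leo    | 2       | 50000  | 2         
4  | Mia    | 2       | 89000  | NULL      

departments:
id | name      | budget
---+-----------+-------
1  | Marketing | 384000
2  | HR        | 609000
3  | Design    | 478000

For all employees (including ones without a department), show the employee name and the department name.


LEFT JOIN keeps every row from employees (the left table); where dept_id has no match in departments, the department columns become NULL. Walk through each employee:
  - employee 1 (Karen): dept_id=NULL, no match -> kept with NULL
  - employee 2 (Xander): dept_id=1 -> matches Marketing
  - employee 3 (Leo): dept_id=2 -> matches HR
  - employee 4 (Mia): dept_id=2 -> matches HR
All 4 rows appear; 1 has NULL department.

SQL:
SELECT a.name, b.name AS department
FROM employees a
LEFT JOIN departments b ON a.dept_id = b.id

Result:
name   | department
-------+-----------
Karen  | NULL      
Xander | Marketing 
Leo    | HR        
Mia    | HR        


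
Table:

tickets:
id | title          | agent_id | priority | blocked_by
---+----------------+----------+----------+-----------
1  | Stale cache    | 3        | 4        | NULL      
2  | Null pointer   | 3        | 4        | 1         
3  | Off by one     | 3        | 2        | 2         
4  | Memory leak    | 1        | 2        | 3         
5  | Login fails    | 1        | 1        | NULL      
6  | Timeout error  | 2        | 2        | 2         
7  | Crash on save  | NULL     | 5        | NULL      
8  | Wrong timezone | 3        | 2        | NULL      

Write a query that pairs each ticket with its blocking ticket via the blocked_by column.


This is a self-join: tickets is joined to a second copy of itself, matching each row's blocked_by to another row's id. Use LEFT JOIN so rows with blocked_by=NULL are kept.
  - ticket 1 (Stale cache): blocked_by=NULL -> NULL
  - ticket 2 (Null pointer): blocked_by=1 -> Stale cache
  - ticket 3 (Off by one): blocked_by=2 -> Null pointer
  - ticket 4 (Memory leak): blocked_by=3 -> Off by one
  - ticket 5 (Login fails): blocked_by=NULL -> NULL
  - ticket 6 (Timeout error): blocked_by=2 -> Null pointer
  - ticket 7 (Crash on save): blocked_by=NULL -> NULL
  - ticket 8 (Wrong timezone): blocked_by=NULL -> NULL

SQL:
SELECT a.title AS item, b.title AS blocked_by
FROM tickets a
LEFT JOIN tickets b ON a.blocked_by = b.id

Result:
item           | blocked_by  
---------------+-------------
Stale cache    | NULL        
Null pointer   | Stale cache 
Off by one     | Null pointer
Memory leak    | Off by one  
Login fails    | NULL        
Timeout error  | Null pointer
Crash on save  | NULL        
Wrong timezone | NULL        


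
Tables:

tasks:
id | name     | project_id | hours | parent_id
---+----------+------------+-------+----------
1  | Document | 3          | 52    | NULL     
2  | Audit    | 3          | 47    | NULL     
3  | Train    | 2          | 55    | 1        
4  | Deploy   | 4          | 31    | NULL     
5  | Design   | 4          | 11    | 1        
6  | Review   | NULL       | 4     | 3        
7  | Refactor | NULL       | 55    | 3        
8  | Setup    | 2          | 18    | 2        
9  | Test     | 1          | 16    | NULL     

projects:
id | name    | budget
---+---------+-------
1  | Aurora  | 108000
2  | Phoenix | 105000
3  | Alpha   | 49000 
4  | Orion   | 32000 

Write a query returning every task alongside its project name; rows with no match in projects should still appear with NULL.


LEFT JOIN keeps every row from tasks (the left table); where project_id has no match in projects, the project columns become NULL. Walk through each task:
  - task 1 (Document): project_id=3 -> matches Alpha
  - task 2 (Audit): project_id=3 -> matches Alpha
  - task 3 (Train): project_id=2 -> matches Phoenix
  - task 4 (Deploy): project_id=4 -> matches Orion
  - task 5 (Design): project_id=4 -> matches Orion
  - task 6 (Review): project_id=NULL, no match -> kept with NULL
  - task 7 (Refactor): project_id=NULL, no match -> kept with NULL
  - task 8 (Setup): project_id=2 -> matches Phoenix
  - task 9 (Test): project_id=1 -> matches Aurora
All 9 rows appear; 2 have NULL project.

SQL:
SELECT a.name, b.name AS project
FROM tasks a
LEFT JOIN projects b ON a.project_id = b.id

Result:
name     | project
---------+--------
Document | Alpha  
Audit    | Alpha  
Train    | Phoenix
Deploy   | Orion  
Design   | Orion  
Review   | NULL   
Refactor | NULL   
Setup    | Phoenix
Test     | Aurora 


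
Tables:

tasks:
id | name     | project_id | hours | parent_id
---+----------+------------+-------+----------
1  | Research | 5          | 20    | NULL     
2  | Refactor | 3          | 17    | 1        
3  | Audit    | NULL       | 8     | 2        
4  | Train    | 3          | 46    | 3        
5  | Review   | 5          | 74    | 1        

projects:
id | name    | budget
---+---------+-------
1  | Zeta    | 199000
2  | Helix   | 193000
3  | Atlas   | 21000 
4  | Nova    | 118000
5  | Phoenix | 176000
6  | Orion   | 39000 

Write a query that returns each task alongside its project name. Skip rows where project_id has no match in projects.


INNER JOIN keeps only tasks rows whose project_id matches an id in projects. Walk through each task:
  - task 1 (Research): project_id=5 -> matches Phoenix
  - task 2 (Refactor): project_id=3 -> matches Atlas
  - task 3 (Audit): project_id=NULL, no match -> dropped
  - task 4 (Train): project_id=3 -> matches Atlas
  - task 5 (Review): project_id=5 -> matches Phoenix
So 1 of 5 rows is dropped.

SQL:
SELECT a.name, b.name AS project
FROM tasks a
INNER JOIN projects b ON a.project_id = b.id

Result:
name     | project
---------+--------
Research | Phoenix
Refactor | Atlas  
Train    | Atlas  
Review   | Phoenix


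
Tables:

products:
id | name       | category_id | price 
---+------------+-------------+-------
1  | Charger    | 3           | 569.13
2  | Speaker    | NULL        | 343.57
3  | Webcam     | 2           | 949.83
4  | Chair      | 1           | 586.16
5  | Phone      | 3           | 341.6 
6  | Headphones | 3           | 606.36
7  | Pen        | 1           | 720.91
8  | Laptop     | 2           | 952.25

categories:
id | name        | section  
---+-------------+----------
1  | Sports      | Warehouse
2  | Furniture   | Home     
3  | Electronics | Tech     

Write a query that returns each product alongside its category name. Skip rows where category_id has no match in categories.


INNER JOIN keeps only products rows whose category_id matches an id in categories. Walk through each product:
  - product 1 (Charger): category_id=3 -> matches Electronics
  - product 2 (Speaker): category_id=NULL, no match -> dropped
  - product 3 (Webcam): category_id=2 -> matches Furniture
  - product 4 (Chair): category_id=1 -> matches Sports
  - product 5 (Phone): category_id=3 -> matches Electronics
  - product 6 (Headphones): category_id=3 -> matches Electronics
  - product 7 (Pen): category_id=1 -> matches Sports
  - product 8 (Laptop): category_id=2 -> matches Furniture
So 1 of 8 rows is dropped.

SQL:
SELECT a.name, b.name AS category
FROM products a
INNER JOIN categories b ON a.category_id = b.id

Result:
name       | category   
-----------+------------
Charger    | Electronics
Webcam     | Furniture  
Chair      | Sports     
Phone      | Electronics
Headphones | Electronics
Pen        | Sports     
Laptop     | Furniture  


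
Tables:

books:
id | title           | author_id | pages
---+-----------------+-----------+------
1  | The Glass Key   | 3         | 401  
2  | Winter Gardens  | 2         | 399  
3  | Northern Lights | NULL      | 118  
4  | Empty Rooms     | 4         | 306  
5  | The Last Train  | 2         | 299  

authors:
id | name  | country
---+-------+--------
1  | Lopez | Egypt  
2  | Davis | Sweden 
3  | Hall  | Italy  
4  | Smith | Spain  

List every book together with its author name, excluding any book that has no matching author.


INNER JOIN keeps only books rows whose author_id matches an id in authors. Walk through each book:
  - book 1 (The Glass Key): author_id=3 -> matches Hall
  - book 2 (Winter Gardens): author_id=2 -> matches Davis
  - book 3 (Northern Lights): author_id=NULL, no match -> dropped
  - book 4 (Empty Rooms): author_id=4 -> matches Smith
  - book 5 (The Last Train): author_id=2 -> matches Davis
So 1 of 5 rows is dropped.

SQL:
SELECT a.title, b.name AS author
FROM books a
INNER JOIN authors b ON a.author_id = b.id

Result:
title          | author
---------------+-------
The Glass Key  | Hall  
Winter Gardens | Davis 
Empty Rooms    | Smith 
The Last Train | Davis 


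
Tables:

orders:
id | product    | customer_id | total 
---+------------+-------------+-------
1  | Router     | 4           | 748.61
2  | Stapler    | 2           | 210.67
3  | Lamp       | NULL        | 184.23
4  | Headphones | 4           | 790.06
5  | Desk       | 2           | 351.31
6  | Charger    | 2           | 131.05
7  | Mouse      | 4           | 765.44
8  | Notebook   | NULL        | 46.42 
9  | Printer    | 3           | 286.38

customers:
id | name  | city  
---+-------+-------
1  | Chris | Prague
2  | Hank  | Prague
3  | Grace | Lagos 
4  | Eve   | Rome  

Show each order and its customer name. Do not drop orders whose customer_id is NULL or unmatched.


LEFT JOIN keeps every row from orders (the left table); where customer_id has no match in customers, the customer columns become NULL. Walk through each order:
  - order 1 (Router): customer_id=4 -> matches Eve
  - order 2 (Stapler): customer_id=2 -> matches Hank
  - order 3 (Lamp): customer_id=NULL, no match -> kept with NULL
  - order 4 (Headphones): customer_id=4 -> matches Eve
  - order 5 (Desk): customer_id=2 -> matches Hank
  - order 6 (Charger): customer_id=2 -> matches Hank
  - order 7 (Mouse): customer_id=4 -> matches Eve
  - order 8 (Notebook): customer_id=NULL, no match -> kept with NULL
  - order 9 (Printer): customer_id=3 -> matches Grace
All 9 rows appear; 2 have NULL customer.

SQL:
SELECT a.product, b.name AS customer
FROM orders a
LEFT JOIN customers b ON a.customer_id = b.id

Result:
product    | customer
-----------+---------
Router     | Eve     
Stapler    | Hank    
Lamp       | NULL    
Headphones | Eve     
Desk       | Hank    
Charger    | Hank    
Mouse      | Eve     
Notebook   | NULL    
Printer    | Grace   


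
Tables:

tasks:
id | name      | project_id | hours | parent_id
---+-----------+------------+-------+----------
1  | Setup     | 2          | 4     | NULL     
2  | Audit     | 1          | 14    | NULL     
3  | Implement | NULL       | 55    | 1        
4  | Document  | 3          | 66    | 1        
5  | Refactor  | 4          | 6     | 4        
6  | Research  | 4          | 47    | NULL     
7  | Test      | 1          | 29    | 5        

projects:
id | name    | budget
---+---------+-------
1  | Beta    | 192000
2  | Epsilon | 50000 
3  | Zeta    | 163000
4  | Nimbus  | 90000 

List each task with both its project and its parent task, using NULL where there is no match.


Two LEFT JOINs from the same base table tasks: one to projects via project_id, one to tasks itself via parent_id. Both are LEFT so every task is preserved.
Match against projects:
  - task 1 (Setup): project_id=2 -> matches Epsilon
  - task 2 (Audit): project_id=1 -> matches Beta
  - task 3 (Implement): project_id=NULL, no match -> kept with NULL
  - task 4 (Document): project_id=3 -> matches Zeta
  - task 5 (Refactor): project_id=4 -> matches Nimbus
  - task 6 (Research): project_id=4 -> matches Nimbus
  - task 7 (Test): project_id=1 -> matches Beta
Match against tasks (self):
  - task 1 (Setup): parent_id=NULL -> NULL
  - task 2 (Audit): parent_id=NULL -> NULL
  - task 3 (Implement): parent_id=1 -> Setup
  - task 4 (Document): parent_id=1 -> Setup
  - task 5 (Refactor): parent_id=4 -> Document
  - task 6 (Research): parent_id=NULL -> NULL
  - task 7 (Test): parent_id=5 -> Refactor

SQL:
SELECT a.name, b.name AS project, c.name AS parent
FROM tasks a
LEFT JOIN projects b ON a.project_id = b.id
LEFT JOIN tasks c ON a.parent_id = c.id

Result:
name      | project | parent  
----------+---------+---------
Setup     | Epsilon | NULL    
Audit     | Beta    | NULL    
Implement | NULL    | Setup   
Document  | Zeta    | Setup   
Refactor  | Nimbus  | Document
Research  | Nimbus  | NULL    
Test      | Beta    | Refactor


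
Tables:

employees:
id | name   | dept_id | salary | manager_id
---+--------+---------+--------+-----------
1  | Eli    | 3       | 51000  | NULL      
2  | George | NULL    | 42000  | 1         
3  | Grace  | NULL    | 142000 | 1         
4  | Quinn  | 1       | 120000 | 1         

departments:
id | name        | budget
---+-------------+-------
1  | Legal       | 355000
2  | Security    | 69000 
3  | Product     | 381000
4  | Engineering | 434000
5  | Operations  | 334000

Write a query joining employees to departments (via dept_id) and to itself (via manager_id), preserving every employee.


Two LEFT JOINs from the same base table employees: one to departments via dept_id, one to employees itself via manager_id. Both are LEFT so every employee is preserved.
Match against departments:
  - employee 1 (Eli): dept_id=3 -> matches Product
  - employee 2 (George): dept_id=NULL, no match -> kept with NULL
  - employee 3 (Grace): dept_id=NULL, no match -> kept with NULL
  - employee 4 (Quinn): dept_id=1 -> matches Legal
Match against employees (self):
  - employee 1 (Eli): manager_id=NULL -> NULL
  - employee 2 (George): manager_id=1 -> Eli
  - employee 3 (Grace): manager_id=1 -> Eli
  - employee 4 (Quinn): manager_id=1 -> Eli

SQL:
SELECT a.name, b.name AS department, c.name AS manager
FROM employees a
LEFT JOIN departments b ON a.dept_id = b.id
LEFT JOIN employees c ON a.manager_id = c.id

Result:
name   | department | manager
-------+------------+--------
Eli    | Product    | NULL   
George | NULL       | Eli    
Grace  | NULL       | Eli    
Quinn  | Legal      | Eli    


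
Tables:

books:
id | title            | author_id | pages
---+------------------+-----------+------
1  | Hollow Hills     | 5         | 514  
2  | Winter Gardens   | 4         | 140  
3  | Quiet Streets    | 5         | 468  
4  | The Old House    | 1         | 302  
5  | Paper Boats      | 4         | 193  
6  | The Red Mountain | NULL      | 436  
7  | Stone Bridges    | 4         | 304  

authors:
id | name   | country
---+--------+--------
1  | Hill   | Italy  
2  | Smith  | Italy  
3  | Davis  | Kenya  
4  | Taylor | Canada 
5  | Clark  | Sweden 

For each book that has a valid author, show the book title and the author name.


INNER JOIN keeps only books rows whose author_id matches an id in authors. Walk through each book:
  - book 1 (Hollow Hills): author_id=5 -> matches Clark
  - book 2 (Winter Gardens): author_id=4 -> matches Taylor
  - book 3 (Quiet Streets): author_id=5 -> matches Clark
  - book 4 (The Old House): author_id=1 -> matches Hill
  - book 5 (Paper Boats): author_id=4 -> matches Taylor
  - book 6 (The Red Mountain): author_id=NULL, no match -> dropped
  - book 7 (Stone Bridges): author_id=4 -> matches Taylor
So 1 of 7 rows is dropped.

SQL:
SELECT a.title, b.name AS author
FROM books a
INNER JOIN authors b ON a.author_id = b.id

Result:
title          | author
---------------+-------
Hollow Hills   | Clark 
Winter Gardens | Taylor
Quiet Streets  | Clark 
The Old House  | Hill  
Paper Boats    | Taylor
Stone Bridges  | Taylor


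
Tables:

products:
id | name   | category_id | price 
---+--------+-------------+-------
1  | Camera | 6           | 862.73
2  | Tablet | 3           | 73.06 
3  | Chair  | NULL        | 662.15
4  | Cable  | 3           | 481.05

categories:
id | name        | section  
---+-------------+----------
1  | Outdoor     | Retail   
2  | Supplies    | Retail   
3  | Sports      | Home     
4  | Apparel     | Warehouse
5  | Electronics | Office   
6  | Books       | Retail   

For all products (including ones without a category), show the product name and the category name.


LEFT JOIN keeps every row from products (the left table); where category_id has no match in categories, the category columns become NULL. Walk through each product:
  - product 1 (Camera): category_id=6 -> matches Books
  - product 2 (Tablet): category_id=3 -> matches Sports
  - product 3 (Chair): category_id=NULL, no match -> kept with NULL
  - product 4 (Cable): category_id=3 -> matches Sports
All 4 rows appear; 1 has NULL category.

SQL:
SELECT a.name, b.name AS category
FROM products a
LEFT JOIN categories b ON a.category_id = b.id

Result:
name   | category
-------+---------
Camera | Books   
Tablet | Sports  
Chair  | NULL    
Cable  | Sports  


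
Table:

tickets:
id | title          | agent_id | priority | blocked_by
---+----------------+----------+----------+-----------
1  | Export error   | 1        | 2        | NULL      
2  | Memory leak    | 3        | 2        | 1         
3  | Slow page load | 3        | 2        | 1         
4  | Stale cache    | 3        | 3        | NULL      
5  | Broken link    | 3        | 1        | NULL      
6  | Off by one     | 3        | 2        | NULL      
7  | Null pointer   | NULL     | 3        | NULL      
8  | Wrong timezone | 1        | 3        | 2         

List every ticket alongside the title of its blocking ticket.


This is a self-join: tickets is joined to a second copy of itself, matching each row's blocked_by to another row's id. Use LEFT JOIN so rows with blocked_by=NULL are kept.
  - ticket 1 (Export error): blocked_by=NULL -> NULL
  - ticket 2 (Memory leak): blocked_by=1 -> Export error
  - ticket 3 (Slow page load): blocked_by=1 -> Export error
  - ticket 4 (Stale cache): blocked_by=NULL -> NULL
  - ticket 5 (Broken link): blocked_by=NULL -> NULL
  - ticket 6 (Off by one): blocked_by=NULL -> NULL
  - ticket 7 (Null pointer): blocked_by=NULL -> NULL
  - ticket 8 (Wrong timezone): blocked_by=2 -> Memory leak

SQL:
SELECT a.title AS item, b.title AS blocked_by
FROM tickets a
LEFT JOIN tickets b ON a.blocked_by = b.id

Result:
item           | blocked_by  
---------------+-------------
Export error   | NULL        
Memory leak    | Export error
Slow page load | Export error
Stale cache    | NULL        
Broken link    | NULL        
Off by one     | NULL        
Null pointer   | NULL        
Wrong timezone | Memory leak 


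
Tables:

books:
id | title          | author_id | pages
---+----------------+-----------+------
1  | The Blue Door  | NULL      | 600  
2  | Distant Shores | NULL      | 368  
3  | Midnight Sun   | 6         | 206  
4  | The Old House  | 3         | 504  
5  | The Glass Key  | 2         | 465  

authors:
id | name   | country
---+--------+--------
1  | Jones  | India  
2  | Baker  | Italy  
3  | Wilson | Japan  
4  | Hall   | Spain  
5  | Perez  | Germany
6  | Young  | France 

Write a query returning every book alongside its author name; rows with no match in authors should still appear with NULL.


LEFT JOIN keeps every row from books (the left table); where author_id has no match in authors, the author columns become NULL. Walk through each book:
  - book 1 (The Blue Door): author_id=NULL, no match -> kept with NULL
  - book 2 (Distant Shores): author_id=NULL, no match -> kept with NULL
  - book 3 (Midnight Sun): author_id=6 -> matches Young
  - book 4 (The Old House): author_id=3 -> matches Wilson
  - book 5 (The Glass Key): author_id=2 -> matches Baker
All 5 rows appear; 2 have NULL author.

SQL:
SELECT a.title, b.name AS author
FROM books a
LEFT JOIN authors b ON a.author_id = b.id

Result:
title          | author
---------------+-------
The Blue Door  | NULL  
Distant Shores | NULL  
Midnight Sun   | Young 
The Old House  | Wilson
The Glass Key  | Baker 


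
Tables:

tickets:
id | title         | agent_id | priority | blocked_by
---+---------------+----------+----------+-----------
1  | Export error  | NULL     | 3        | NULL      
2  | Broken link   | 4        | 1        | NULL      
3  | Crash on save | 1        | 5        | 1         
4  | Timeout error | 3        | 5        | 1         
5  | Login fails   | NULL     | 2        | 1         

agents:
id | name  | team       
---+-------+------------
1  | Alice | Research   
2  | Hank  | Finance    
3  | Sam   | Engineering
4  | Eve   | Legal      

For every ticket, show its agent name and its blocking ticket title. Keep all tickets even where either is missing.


Two LEFT JOINs from the same base table tickets: one to agents via agent_id, one to tickets itself via blocked_by. Both are LEFT so every ticket is preserved.
Match against agents:
  - ticket 1 (Export error): agent_id=NULL, no match -> kept with NULL
  - ticket 2 (Broken link): agent_id=4 -> matches Eve
  - ticket 3 (Crash on save): agent_id=1 -> matches Alice
  - ticket 4 (Timeout error): agent_id=3 -> matches Sam
  - ticket 5 (Login fails): agent_id=NULL, no match -> kept with NULL
Match against tickets (self):
  - ticket 1 (Export error): blocked_by=NULL -> NULL
  - ticket 2 (Broken link): blocked_by=NULL -> NULL
  - ticket 3 (Crash on save): blocked_by=1 -> Export error
  - ticket 4 (Timeout error): blocked_by=1 -> Export error
  - ticket 5 (Login fails): blocked_by=1 -> Export error

SQL:
SELECT a.title, b.name AS agent, c.title AS blocked_by
FROM tickets a
LEFT JOIN agents b ON a.agent_id = b.id
LEFT JOIN tickets c ON a.blocked_by = c.id

Result:
title         | agent | blocked_by  
--------------+-------+-------------
Export error  | NULL  | NULL        
Broken link   | Eve   | NULL        
Crash on save | Alice | Export error
Timeout error | Sam   | Export error
Login fails   | NULL  | Export error


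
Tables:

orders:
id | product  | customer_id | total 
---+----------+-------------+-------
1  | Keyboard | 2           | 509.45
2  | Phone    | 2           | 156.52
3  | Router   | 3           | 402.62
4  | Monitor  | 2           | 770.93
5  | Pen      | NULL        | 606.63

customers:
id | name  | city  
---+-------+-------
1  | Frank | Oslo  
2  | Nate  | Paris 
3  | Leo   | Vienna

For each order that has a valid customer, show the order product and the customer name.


INNER JOIN keeps only orders rows whose customer_id matches an id in customers. Walk through each order:
  - order 1 (Keyboard): customer_id=2 -> matches Nate
  - order 2 (Phone): customer_id=2 -> matches Nate
  - order 3 (Router): customer_id=3 -> matches Leo
  - order 4 (Monitor): customer_id=2 -> matches Nate
  - order 5 (Pen): customer_id=NULL, no match -> dropped
So 1 of 5 rows is dropped.

SQL:
SELECT a.product, b.name AS customer
FROM orders a
INNER JOIN customers b ON a.customer_id = b.id

Result:
product  | customer
---------+---------
Keyboard | Nate    
Phone    | Nate    
Router   | Leo     
Monitor  | Nate    


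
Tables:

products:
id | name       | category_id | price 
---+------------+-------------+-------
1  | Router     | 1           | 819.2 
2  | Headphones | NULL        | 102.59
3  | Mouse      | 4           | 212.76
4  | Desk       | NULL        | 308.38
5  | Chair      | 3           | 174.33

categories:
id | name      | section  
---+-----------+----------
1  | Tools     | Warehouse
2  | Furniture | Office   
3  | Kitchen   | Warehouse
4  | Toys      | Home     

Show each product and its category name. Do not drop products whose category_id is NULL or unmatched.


LEFT JOIN keeps every row from products (the left table); where category_id has no match in categories, the category columns become NULL. Walk through each product:
  - product 1 (Router): category_id=1 -> matches Tools
  - product 2 (Headphones): category_id=NULL, no match -> kept with NULL
  - product 3 (Mouse): category_id=4 -> matches Toys
  - product 4 (Desk): category_id=NULL, no match -> kept with NULL
  - product 5 (Chair): category_id=3 -> matches Kitchen
All 5 rows appear; 2 have NULL category.

SQL:
SELECT a.name, b.name AS category
FROM products a
LEFT JOIN categories b ON a.category_id = b.id

Result:
name       | category
-----------+---------
Router     | Tools   
Headphones | NULL    
Mouse      | Toys    
Desk       | NULL    
Chair      | Kitchen 


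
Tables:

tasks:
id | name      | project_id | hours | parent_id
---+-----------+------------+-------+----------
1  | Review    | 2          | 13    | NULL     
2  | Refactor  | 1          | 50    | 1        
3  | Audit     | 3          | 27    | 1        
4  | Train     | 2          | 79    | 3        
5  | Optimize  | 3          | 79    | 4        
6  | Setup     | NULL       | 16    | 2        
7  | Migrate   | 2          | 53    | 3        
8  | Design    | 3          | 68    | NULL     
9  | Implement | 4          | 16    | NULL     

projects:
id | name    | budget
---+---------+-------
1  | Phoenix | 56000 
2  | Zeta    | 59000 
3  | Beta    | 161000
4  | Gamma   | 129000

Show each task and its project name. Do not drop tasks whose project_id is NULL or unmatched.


LEFT JOIN keeps every row from tasks (the left table); where project_id has no match in projects, the project columns become NULL. Walk through each task:
  - task 1 (Review): project_id=2 -> matches Zeta
  - task 2 (Refactor): project_id=1 -> matches Phoenix
  - task 3 (Audit): project_id=3 -> matches Beta
  - task 4 (Train): project_id=2 -> matches Zeta
  - task 5 (Optimize): project_id=3 -> matches Beta
  - task 6 (Setup): project_id=NULL, no match -> kept with NULL
  - task 7 (Migrate): project_id=2 -> matches Zeta
  - task 8 (Design): project_id=3 -> matches Beta
  - task 9 (Implement): project_id=4 -> matches Gamma
All 9 rows appear; 1 has NULL project.

SQL:
SELECT a.name, b.name AS project
FROM tasks a
LEFT JOIN projects b ON a.project_id = b.id

Result:
name      | project
----------+--------
Review    | Zeta   
Refactor  | Phoenix
Audit     | Beta   
Train     | Zeta   
Optimize  | Beta   
Setup     | NULL   
Migrate   | Zeta   
Design    | Beta   
Implement | Gamma  


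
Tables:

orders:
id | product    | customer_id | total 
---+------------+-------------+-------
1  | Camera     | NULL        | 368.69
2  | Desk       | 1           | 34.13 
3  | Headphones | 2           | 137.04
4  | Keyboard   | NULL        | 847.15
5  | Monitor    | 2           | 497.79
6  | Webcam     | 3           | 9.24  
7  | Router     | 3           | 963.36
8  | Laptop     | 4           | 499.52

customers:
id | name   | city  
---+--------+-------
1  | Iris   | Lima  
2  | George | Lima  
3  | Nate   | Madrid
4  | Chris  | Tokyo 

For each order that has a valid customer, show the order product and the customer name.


INNER JOIN keeps only orders rows whose customer_id matches an id in customers. Walk through each order:
  - order 1 (Camera): customer_id=NULL, no match -> dropped
  - order 2 (Desk): customer_id=1 -> matches Iris
  - order 3 (Headphones): customer_id=2 -> matches George
  - order 4 (Keyboard): customer_id=NULL, no match -> dropped
  - order 5 (Monitor): customer_id=2 -> matches George
  - order 6 (Webcam): customer_id=3 -> matches Nate
  - order 7 (Router): customer_id=3 -> matches Nate
  - order 8 (Laptop): customer_id=4 -> matches Chris
So 2 of 8 rows are dropped.

SQL:
SELECT a.product, b.name AS customer
FROM orders a
INNER JOIN customers b ON a.customer_id = b.id

Result:
product    | customer
-----------+---------
Desk       | Iris    
Headphones | George  
Monitor    | George  
Webcam     | Nate    
Router     | Nate    
Laptop     | Chris   
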